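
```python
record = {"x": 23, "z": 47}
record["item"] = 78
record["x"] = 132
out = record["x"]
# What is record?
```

Trace (tracking record):
record = {'x': 23, 'z': 47}  # -> record = {'x': 23, 'z': 47}
record['item'] = 78  # -> record = {'x': 23, 'z': 47, 'item': 78}
record['x'] = 132  # -> record = {'x': 132, 'z': 47, 'item': 78}
out = record['x']  # -> out = 132

Answer: {'x': 132, 'z': 47, 'item': 78}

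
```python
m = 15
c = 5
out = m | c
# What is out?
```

Trace (tracking out):
m = 15  # -> m = 15
c = 5  # -> c = 5
out = m | c  # -> out = 15

Answer: 15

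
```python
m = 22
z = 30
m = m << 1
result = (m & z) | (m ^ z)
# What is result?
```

Answer: 62

Derivation:
Trace (tracking result):
m = 22  # -> m = 22
z = 30  # -> z = 30
m = m << 1  # -> m = 44
result = m & z | m ^ z  # -> result = 62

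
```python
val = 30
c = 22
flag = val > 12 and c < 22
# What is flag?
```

Trace (tracking flag):
val = 30  # -> val = 30
c = 22  # -> c = 22
flag = val > 12 and c < 22  # -> flag = False

Answer: False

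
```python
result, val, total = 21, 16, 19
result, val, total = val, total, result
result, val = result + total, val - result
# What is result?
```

Trace (tracking result):
result, val, total = (21, 16, 19)  # -> result = 21, val = 16, total = 19
result, val, total = (val, total, result)  # -> result = 16, val = 19, total = 21
result, val = (result + total, val - result)  # -> result = 37, val = 3

Answer: 37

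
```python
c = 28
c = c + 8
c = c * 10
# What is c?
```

Trace (tracking c):
c = 28  # -> c = 28
c = c + 8  # -> c = 36
c = c * 10  # -> c = 360

Answer: 360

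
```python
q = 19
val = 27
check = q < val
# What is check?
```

Answer: True

Derivation:
Trace (tracking check):
q = 19  # -> q = 19
val = 27  # -> val = 27
check = q < val  # -> check = True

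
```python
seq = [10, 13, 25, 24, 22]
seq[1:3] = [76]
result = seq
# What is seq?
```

Answer: [10, 76, 24, 22]

Derivation:
Trace (tracking seq):
seq = [10, 13, 25, 24, 22]  # -> seq = [10, 13, 25, 24, 22]
seq[1:3] = [76]  # -> seq = [10, 76, 24, 22]
result = seq  # -> result = [10, 76, 24, 22]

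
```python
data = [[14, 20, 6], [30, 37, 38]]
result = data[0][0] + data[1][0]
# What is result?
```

Answer: 44

Derivation:
Trace (tracking result):
data = [[14, 20, 6], [30, 37, 38]]  # -> data = [[14, 20, 6], [30, 37, 38]]
result = data[0][0] + data[1][0]  # -> result = 44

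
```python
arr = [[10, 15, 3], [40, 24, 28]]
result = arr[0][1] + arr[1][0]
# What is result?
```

Trace (tracking result):
arr = [[10, 15, 3], [40, 24, 28]]  # -> arr = [[10, 15, 3], [40, 24, 28]]
result = arr[0][1] + arr[1][0]  # -> result = 55

Answer: 55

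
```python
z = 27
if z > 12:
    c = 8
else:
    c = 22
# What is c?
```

Trace (tracking c):
z = 27  # -> z = 27
if z > 12:  # condition is True
    c = 8  # -> c = 8

Answer: 8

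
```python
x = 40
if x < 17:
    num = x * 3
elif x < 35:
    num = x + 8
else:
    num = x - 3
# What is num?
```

Trace (tracking num):
x = 40  # -> x = 40
if x < 17:  # condition is False
elif x < 35:  # condition is False
else:
    num = x - 3  # -> num = 37

Answer: 37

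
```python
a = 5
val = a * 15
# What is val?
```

Answer: 75

Derivation:
Trace (tracking val):
a = 5  # -> a = 5
val = a * 15  # -> val = 75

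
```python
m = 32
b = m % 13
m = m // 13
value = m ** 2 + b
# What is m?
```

Answer: 2

Derivation:
Trace (tracking m):
m = 32  # -> m = 32
b = m % 13  # -> b = 6
m = m // 13  # -> m = 2
value = m ** 2 + b  # -> value = 10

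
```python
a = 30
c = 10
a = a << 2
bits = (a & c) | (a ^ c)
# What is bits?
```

Trace (tracking bits):
a = 30  # -> a = 30
c = 10  # -> c = 10
a = a << 2  # -> a = 120
bits = a & c | a ^ c  # -> bits = 122

Answer: 122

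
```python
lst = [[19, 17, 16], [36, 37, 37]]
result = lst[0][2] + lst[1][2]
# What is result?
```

Trace (tracking result):
lst = [[19, 17, 16], [36, 37, 37]]  # -> lst = [[19, 17, 16], [36, 37, 37]]
result = lst[0][2] + lst[1][2]  # -> result = 53

Answer: 53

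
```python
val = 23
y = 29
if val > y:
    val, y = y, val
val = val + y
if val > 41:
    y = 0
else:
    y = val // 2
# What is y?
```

Trace (tracking y):
val = 23  # -> val = 23
y = 29  # -> y = 29
if val > y:  # condition is False
val = val + y  # -> val = 52
if val > 41:  # condition is True
    y = 0  # -> y = 0

Answer: 0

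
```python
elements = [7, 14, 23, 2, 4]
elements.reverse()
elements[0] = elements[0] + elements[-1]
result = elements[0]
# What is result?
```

Answer: 11

Derivation:
Trace (tracking result):
elements = [7, 14, 23, 2, 4]  # -> elements = [7, 14, 23, 2, 4]
elements.reverse()  # -> elements = [4, 2, 23, 14, 7]
elements[0] = elements[0] + elements[-1]  # -> elements = [11, 2, 23, 14, 7]
result = elements[0]  # -> result = 11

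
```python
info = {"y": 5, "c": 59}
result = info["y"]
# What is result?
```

Answer: 5

Derivation:
Trace (tracking result):
info = {'y': 5, 'c': 59}  # -> info = {'y': 5, 'c': 59}
result = info['y']  # -> result = 5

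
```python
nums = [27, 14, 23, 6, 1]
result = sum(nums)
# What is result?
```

Answer: 71

Derivation:
Trace (tracking result):
nums = [27, 14, 23, 6, 1]  # -> nums = [27, 14, 23, 6, 1]
result = sum(nums)  # -> result = 71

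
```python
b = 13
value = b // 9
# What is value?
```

Trace (tracking value):
b = 13  # -> b = 13
value = b // 9  # -> value = 1

Answer: 1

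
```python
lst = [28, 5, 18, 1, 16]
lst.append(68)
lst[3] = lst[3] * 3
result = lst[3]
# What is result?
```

Answer: 3

Derivation:
Trace (tracking result):
lst = [28, 5, 18, 1, 16]  # -> lst = [28, 5, 18, 1, 16]
lst.append(68)  # -> lst = [28, 5, 18, 1, 16, 68]
lst[3] = lst[3] * 3  # -> lst = [28, 5, 18, 3, 16, 68]
result = lst[3]  # -> result = 3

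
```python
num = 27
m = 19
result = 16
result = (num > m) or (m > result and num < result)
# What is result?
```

Answer: True

Derivation:
Trace (tracking result):
num = 27  # -> num = 27
m = 19  # -> m = 19
result = 16  # -> result = 16
result = num > m or (m > result and num < result)  # -> result = True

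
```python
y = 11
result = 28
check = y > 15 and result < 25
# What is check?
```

Answer: False

Derivation:
Trace (tracking check):
y = 11  # -> y = 11
result = 28  # -> result = 28
check = y > 15 and result < 25  # -> check = False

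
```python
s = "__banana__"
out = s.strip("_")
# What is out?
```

Trace (tracking out):
s = '__banana__'  # -> s = '__banana__'
out = s.strip('_')  # -> out = 'banana'

Answer: 'banana'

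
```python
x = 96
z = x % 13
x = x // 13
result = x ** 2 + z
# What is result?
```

Answer: 54

Derivation:
Trace (tracking result):
x = 96  # -> x = 96
z = x % 13  # -> z = 5
x = x // 13  # -> x = 7
result = x ** 2 + z  # -> result = 54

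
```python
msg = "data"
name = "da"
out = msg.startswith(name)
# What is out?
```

Trace (tracking out):
msg = 'data'  # -> msg = 'data'
name = 'da'  # -> name = 'da'
out = msg.startswith(name)  # -> out = True

Answer: True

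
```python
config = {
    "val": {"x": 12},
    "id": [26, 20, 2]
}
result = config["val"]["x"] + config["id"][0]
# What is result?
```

Trace (tracking result):
config = {'val': {'x': 12}, 'id': [26, 20, 2]}  # -> config = {'val': {'x': 12}, 'id': [26, 20, 2]}
result = config['val']['x'] + config['id'][0]  # -> result = 38

Answer: 38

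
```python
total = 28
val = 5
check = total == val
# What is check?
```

Answer: False

Derivation:
Trace (tracking check):
total = 28  # -> total = 28
val = 5  # -> val = 5
check = total == val  # -> check = False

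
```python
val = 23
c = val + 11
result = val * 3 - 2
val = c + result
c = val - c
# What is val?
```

Trace (tracking val):
val = 23  # -> val = 23
c = val + 11  # -> c = 34
result = val * 3 - 2  # -> result = 67
val = c + result  # -> val = 101
c = val - c  # -> c = 67

Answer: 101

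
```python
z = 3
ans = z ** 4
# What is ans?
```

Answer: 81

Derivation:
Trace (tracking ans):
z = 3  # -> z = 3
ans = z ** 4  # -> ans = 81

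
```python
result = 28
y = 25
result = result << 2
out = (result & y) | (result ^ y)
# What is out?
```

Answer: 121

Derivation:
Trace (tracking out):
result = 28  # -> result = 28
y = 25  # -> y = 25
result = result << 2  # -> result = 112
out = result & y | result ^ y  # -> out = 121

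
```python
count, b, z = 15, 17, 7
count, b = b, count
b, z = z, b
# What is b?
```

Trace (tracking b):
count, b, z = (15, 17, 7)  # -> count = 15, b = 17, z = 7
count, b = (b, count)  # -> count = 17, b = 15
b, z = (z, b)  # -> b = 7, z = 15

Answer: 7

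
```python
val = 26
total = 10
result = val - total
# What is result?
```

Trace (tracking result):
val = 26  # -> val = 26
total = 10  # -> total = 10
result = val - total  # -> result = 16

Answer: 16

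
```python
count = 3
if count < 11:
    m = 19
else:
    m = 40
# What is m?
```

Answer: 19

Derivation:
Trace (tracking m):
count = 3  # -> count = 3
if count < 11:  # condition is True
    m = 19  # -> m = 19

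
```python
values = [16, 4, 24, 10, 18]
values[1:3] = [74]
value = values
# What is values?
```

Trace (tracking values):
values = [16, 4, 24, 10, 18]  # -> values = [16, 4, 24, 10, 18]
values[1:3] = [74]  # -> values = [16, 74, 10, 18]
value = values  # -> value = [16, 74, 10, 18]

Answer: [16, 74, 10, 18]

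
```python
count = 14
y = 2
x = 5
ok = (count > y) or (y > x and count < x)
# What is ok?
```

Trace (tracking ok):
count = 14  # -> count = 14
y = 2  # -> y = 2
x = 5  # -> x = 5
ok = count > y or (y > x and count < x)  # -> ok = True

Answer: True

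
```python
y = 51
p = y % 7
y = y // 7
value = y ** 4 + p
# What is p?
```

Answer: 2

Derivation:
Trace (tracking p):
y = 51  # -> y = 51
p = y % 7  # -> p = 2
y = y // 7  # -> y = 7
value = y ** 4 + p  # -> value = 2403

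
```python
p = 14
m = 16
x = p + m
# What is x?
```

Trace (tracking x):
p = 14  # -> p = 14
m = 16  # -> m = 16
x = p + m  # -> x = 30

Answer: 30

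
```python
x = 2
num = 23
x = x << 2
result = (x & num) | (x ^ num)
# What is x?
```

Answer: 8

Derivation:
Trace (tracking x):
x = 2  # -> x = 2
num = 23  # -> num = 23
x = x << 2  # -> x = 8
result = x & num | x ^ num  # -> result = 31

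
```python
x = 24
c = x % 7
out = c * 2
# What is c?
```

Answer: 3

Derivation:
Trace (tracking c):
x = 24  # -> x = 24
c = x % 7  # -> c = 3
out = c * 2  # -> out = 6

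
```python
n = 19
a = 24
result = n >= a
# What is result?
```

Trace (tracking result):
n = 19  # -> n = 19
a = 24  # -> a = 24
result = n >= a  # -> result = False

Answer: False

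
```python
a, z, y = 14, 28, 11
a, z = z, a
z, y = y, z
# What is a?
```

Trace (tracking a):
a, z, y = (14, 28, 11)  # -> a = 14, z = 28, y = 11
a, z = (z, a)  # -> a = 28, z = 14
z, y = (y, z)  # -> z = 11, y = 14

Answer: 28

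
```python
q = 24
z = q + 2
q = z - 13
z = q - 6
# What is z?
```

Answer: 7

Derivation:
Trace (tracking z):
q = 24  # -> q = 24
z = q + 2  # -> z = 26
q = z - 13  # -> q = 13
z = q - 6  # -> z = 7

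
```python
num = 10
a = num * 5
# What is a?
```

Trace (tracking a):
num = 10  # -> num = 10
a = num * 5  # -> a = 50

Answer: 50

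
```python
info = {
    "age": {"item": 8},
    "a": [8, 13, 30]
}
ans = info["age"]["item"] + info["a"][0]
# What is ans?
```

Trace (tracking ans):
info = {'age': {'item': 8}, 'a': [8, 13, 30]}  # -> info = {'age': {'item': 8}, 'a': [8, 13, 30]}
ans = info['age']['item'] + info['a'][0]  # -> ans = 16

Answer: 16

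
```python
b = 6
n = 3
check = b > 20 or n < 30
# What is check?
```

Answer: True

Derivation:
Trace (tracking check):
b = 6  # -> b = 6
n = 3  # -> n = 3
check = b > 20 or n < 30  # -> check = True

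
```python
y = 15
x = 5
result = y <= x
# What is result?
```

Trace (tracking result):
y = 15  # -> y = 15
x = 5  # -> x = 5
result = y <= x  # -> result = False

Answer: False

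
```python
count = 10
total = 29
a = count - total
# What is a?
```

Trace (tracking a):
count = 10  # -> count = 10
total = 29  # -> total = 29
a = count - total  # -> a = -19

Answer: -19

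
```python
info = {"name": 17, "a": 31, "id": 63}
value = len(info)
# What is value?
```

Trace (tracking value):
info = {'name': 17, 'a': 31, 'id': 63}  # -> info = {'name': 17, 'a': 31, 'id': 63}
value = len(info)  # -> value = 3

Answer: 3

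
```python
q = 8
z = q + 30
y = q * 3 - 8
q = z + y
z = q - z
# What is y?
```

Answer: 16

Derivation:
Trace (tracking y):
q = 8  # -> q = 8
z = q + 30  # -> z = 38
y = q * 3 - 8  # -> y = 16
q = z + y  # -> q = 54
z = q - z  # -> z = 16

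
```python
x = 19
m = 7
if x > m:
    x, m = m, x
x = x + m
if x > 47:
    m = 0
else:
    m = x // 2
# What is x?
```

Answer: 26

Derivation:
Trace (tracking x):
x = 19  # -> x = 19
m = 7  # -> m = 7
if x > m:  # condition is True
    x, m = (m, x)  # -> x = 7, m = 19
x = x + m  # -> x = 26
if x > 47:  # condition is False
else:
    m = x // 2  # -> m = 13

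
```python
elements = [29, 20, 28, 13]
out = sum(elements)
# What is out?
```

Trace (tracking out):
elements = [29, 20, 28, 13]  # -> elements = [29, 20, 28, 13]
out = sum(elements)  # -> out = 90

Answer: 90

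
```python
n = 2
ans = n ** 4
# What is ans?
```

Trace (tracking ans):
n = 2  # -> n = 2
ans = n ** 4  # -> ans = 16

Answer: 16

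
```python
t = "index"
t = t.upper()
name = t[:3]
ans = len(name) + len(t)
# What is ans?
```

Trace (tracking ans):
t = 'index'  # -> t = 'index'
t = t.upper()  # -> t = 'INDEX'
name = t[:3]  # -> name = 'IND'
ans = len(name) + len(t)  # -> ans = 8

Answer: 8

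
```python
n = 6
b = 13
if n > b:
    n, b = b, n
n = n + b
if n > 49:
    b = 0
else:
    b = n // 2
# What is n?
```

Trace (tracking n):
n = 6  # -> n = 6
b = 13  # -> b = 13
if n > b:  # condition is False
n = n + b  # -> n = 19
if n > 49:  # condition is False
else:
    b = n // 2  # -> b = 9

Answer: 19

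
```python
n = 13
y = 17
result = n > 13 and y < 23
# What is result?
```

Answer: False

Derivation:
Trace (tracking result):
n = 13  # -> n = 13
y = 17  # -> y = 17
result = n > 13 and y < 23  # -> result = False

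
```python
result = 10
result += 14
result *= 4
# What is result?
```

Trace (tracking result):
result = 10  # -> result = 10
result += 14  # -> result = 24
result *= 4  # -> result = 96

Answer: 96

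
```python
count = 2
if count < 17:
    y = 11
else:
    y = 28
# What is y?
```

Answer: 11

Derivation:
Trace (tracking y):
count = 2  # -> count = 2
if count < 17:  # condition is True
    y = 11  # -> y = 11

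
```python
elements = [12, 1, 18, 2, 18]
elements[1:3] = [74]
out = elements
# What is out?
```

Answer: [12, 74, 2, 18]

Derivation:
Trace (tracking out):
elements = [12, 1, 18, 2, 18]  # -> elements = [12, 1, 18, 2, 18]
elements[1:3] = [74]  # -> elements = [12, 74, 2, 18]
out = elements  # -> out = [12, 74, 2, 18]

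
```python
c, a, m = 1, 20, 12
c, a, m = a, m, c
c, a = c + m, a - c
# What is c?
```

Answer: 21

Derivation:
Trace (tracking c):
c, a, m = (1, 20, 12)  # -> c = 1, a = 20, m = 12
c, a, m = (a, m, c)  # -> c = 20, a = 12, m = 1
c, a = (c + m, a - c)  # -> c = 21, a = -8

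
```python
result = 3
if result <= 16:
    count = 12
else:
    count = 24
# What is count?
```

Trace (tracking count):
result = 3  # -> result = 3
if result <= 16:  # condition is True
    count = 12  # -> count = 12

Answer: 12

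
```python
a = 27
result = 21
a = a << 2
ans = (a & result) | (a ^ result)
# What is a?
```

Trace (tracking a):
a = 27  # -> a = 27
result = 21  # -> result = 21
a = a << 2  # -> a = 108
ans = a & result | a ^ result  # -> ans = 125

Answer: 108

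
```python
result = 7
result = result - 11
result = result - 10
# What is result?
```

Answer: -14

Derivation:
Trace (tracking result):
result = 7  # -> result = 7
result = result - 11  # -> result = -4
result = result - 10  # -> result = -14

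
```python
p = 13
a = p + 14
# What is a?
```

Answer: 27

Derivation:
Trace (tracking a):
p = 13  # -> p = 13
a = p + 14  # -> a = 27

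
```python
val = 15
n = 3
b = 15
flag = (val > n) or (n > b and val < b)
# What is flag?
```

Answer: True

Derivation:
Trace (tracking flag):
val = 15  # -> val = 15
n = 3  # -> n = 3
b = 15  # -> b = 15
flag = val > n or (n > b and val < b)  # -> flag = True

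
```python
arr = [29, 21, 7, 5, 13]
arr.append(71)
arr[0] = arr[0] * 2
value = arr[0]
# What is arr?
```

Answer: [58, 21, 7, 5, 13, 71]

Derivation:
Trace (tracking arr):
arr = [29, 21, 7, 5, 13]  # -> arr = [29, 21, 7, 5, 13]
arr.append(71)  # -> arr = [29, 21, 7, 5, 13, 71]
arr[0] = arr[0] * 2  # -> arr = [58, 21, 7, 5, 13, 71]
value = arr[0]  # -> value = 58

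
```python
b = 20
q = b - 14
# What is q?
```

Answer: 6

Derivation:
Trace (tracking q):
b = 20  # -> b = 20
q = b - 14  # -> q = 6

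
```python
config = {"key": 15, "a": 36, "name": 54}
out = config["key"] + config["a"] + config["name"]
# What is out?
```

Answer: 105

Derivation:
Trace (tracking out):
config = {'key': 15, 'a': 36, 'name': 54}  # -> config = {'key': 15, 'a': 36, 'name': 54}
out = config['key'] + config['a'] + config['name']  # -> out = 105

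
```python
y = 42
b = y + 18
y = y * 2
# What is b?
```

Answer: 60

Derivation:
Trace (tracking b):
y = 42  # -> y = 42
b = y + 18  # -> b = 60
y = y * 2  # -> y = 84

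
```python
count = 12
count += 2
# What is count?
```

Trace (tracking count):
count = 12  # -> count = 12
count += 2  # -> count = 14

Answer: 14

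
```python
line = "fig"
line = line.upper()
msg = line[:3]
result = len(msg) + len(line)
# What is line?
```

Answer: 'FIG'

Derivation:
Trace (tracking line):
line = 'fig'  # -> line = 'fig'
line = line.upper()  # -> line = 'FIG'
msg = line[:3]  # -> msg = 'FIG'
result = len(msg) + len(line)  # -> result = 6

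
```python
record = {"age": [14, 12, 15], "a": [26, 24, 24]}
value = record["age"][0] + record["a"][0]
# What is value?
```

Answer: 40

Derivation:
Trace (tracking value):
record = {'age': [14, 12, 15], 'a': [26, 24, 24]}  # -> record = {'age': [14, 12, 15], 'a': [26, 24, 24]}
value = record['age'][0] + record['a'][0]  # -> value = 40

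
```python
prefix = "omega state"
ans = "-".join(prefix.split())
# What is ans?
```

Answer: 'omega-state'

Derivation:
Trace (tracking ans):
prefix = 'omega state'  # -> prefix = 'omega state'
ans = '-'.join(prefix.split())  # -> ans = 'omega-state'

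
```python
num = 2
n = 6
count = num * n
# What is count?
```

Answer: 12

Derivation:
Trace (tracking count):
num = 2  # -> num = 2
n = 6  # -> n = 6
count = num * n  # -> count = 12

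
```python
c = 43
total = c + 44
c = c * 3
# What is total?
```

Trace (tracking total):
c = 43  # -> c = 43
total = c + 44  # -> total = 87
c = c * 3  # -> c = 129

Answer: 87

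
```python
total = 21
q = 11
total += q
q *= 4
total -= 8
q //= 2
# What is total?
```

Answer: 24

Derivation:
Trace (tracking total):
total = 21  # -> total = 21
q = 11  # -> q = 11
total += q  # -> total = 32
q *= 4  # -> q = 44
total -= 8  # -> total = 24
q //= 2  # -> q = 22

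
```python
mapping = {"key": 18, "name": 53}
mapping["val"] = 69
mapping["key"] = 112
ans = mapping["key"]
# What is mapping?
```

Answer: {'key': 112, 'name': 53, 'val': 69}

Derivation:
Trace (tracking mapping):
mapping = {'key': 18, 'name': 53}  # -> mapping = {'key': 18, 'name': 53}
mapping['val'] = 69  # -> mapping = {'key': 18, 'name': 53, 'val': 69}
mapping['key'] = 112  # -> mapping = {'key': 112, 'name': 53, 'val': 69}
ans = mapping['key']  # -> ans = 112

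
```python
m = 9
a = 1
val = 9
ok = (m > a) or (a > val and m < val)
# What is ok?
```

Trace (tracking ok):
m = 9  # -> m = 9
a = 1  # -> a = 1
val = 9  # -> val = 9
ok = m > a or (a > val and m < val)  # -> ok = True

Answer: True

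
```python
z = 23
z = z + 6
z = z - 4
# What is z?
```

Answer: 25

Derivation:
Trace (tracking z):
z = 23  # -> z = 23
z = z + 6  # -> z = 29
z = z - 4  # -> z = 25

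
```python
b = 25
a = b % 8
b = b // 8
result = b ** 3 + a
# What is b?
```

Answer: 3

Derivation:
Trace (tracking b):
b = 25  # -> b = 25
a = b % 8  # -> a = 1
b = b // 8  # -> b = 3
result = b ** 3 + a  # -> result = 28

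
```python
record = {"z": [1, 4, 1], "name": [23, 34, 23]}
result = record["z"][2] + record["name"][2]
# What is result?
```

Trace (tracking result):
record = {'z': [1, 4, 1], 'name': [23, 34, 23]}  # -> record = {'z': [1, 4, 1], 'name': [23, 34, 23]}
result = record['z'][2] + record['name'][2]  # -> result = 24

Answer: 24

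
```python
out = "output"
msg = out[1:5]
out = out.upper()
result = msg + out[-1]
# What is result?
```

Answer: 'utpuT'

Derivation:
Trace (tracking result):
out = 'output'  # -> out = 'output'
msg = out[1:5]  # -> msg = 'utpu'
out = out.upper()  # -> out = 'OUTPUT'
result = msg + out[-1]  # -> result = 'utpuT'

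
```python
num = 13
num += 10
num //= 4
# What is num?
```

Trace (tracking num):
num = 13  # -> num = 13
num += 10  # -> num = 23
num //= 4  # -> num = 5

Answer: 5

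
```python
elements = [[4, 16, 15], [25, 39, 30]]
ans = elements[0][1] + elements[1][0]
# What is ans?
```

Answer: 41

Derivation:
Trace (tracking ans):
elements = [[4, 16, 15], [25, 39, 30]]  # -> elements = [[4, 16, 15], [25, 39, 30]]
ans = elements[0][1] + elements[1][0]  # -> ans = 41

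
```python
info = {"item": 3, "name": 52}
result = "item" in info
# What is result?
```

Answer: True

Derivation:
Trace (tracking result):
info = {'item': 3, 'name': 52}  # -> info = {'item': 3, 'name': 52}
result = 'item' in info  # -> result = True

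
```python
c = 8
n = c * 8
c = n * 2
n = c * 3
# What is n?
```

Answer: 384

Derivation:
Trace (tracking n):
c = 8  # -> c = 8
n = c * 8  # -> n = 64
c = n * 2  # -> c = 128
n = c * 3  # -> n = 384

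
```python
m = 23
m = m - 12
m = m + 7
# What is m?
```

Trace (tracking m):
m = 23  # -> m = 23
m = m - 12  # -> m = 11
m = m + 7  # -> m = 18

Answer: 18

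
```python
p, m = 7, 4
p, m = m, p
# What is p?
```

Trace (tracking p):
p, m = (7, 4)  # -> p = 7, m = 4
p, m = (m, p)  # -> p = 4, m = 7

Answer: 4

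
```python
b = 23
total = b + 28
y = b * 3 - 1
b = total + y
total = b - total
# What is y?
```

Trace (tracking y):
b = 23  # -> b = 23
total = b + 28  # -> total = 51
y = b * 3 - 1  # -> y = 68
b = total + y  # -> b = 119
total = b - total  # -> total = 68

Answer: 68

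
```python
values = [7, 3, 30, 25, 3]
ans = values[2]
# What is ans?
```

Trace (tracking ans):
values = [7, 3, 30, 25, 3]  # -> values = [7, 3, 30, 25, 3]
ans = values[2]  # -> ans = 30

Answer: 30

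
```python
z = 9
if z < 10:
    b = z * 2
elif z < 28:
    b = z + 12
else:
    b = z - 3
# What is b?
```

Answer: 18

Derivation:
Trace (tracking b):
z = 9  # -> z = 9
if z < 10:  # condition is True
    b = z * 2  # -> b = 18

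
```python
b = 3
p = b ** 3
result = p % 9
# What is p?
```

Trace (tracking p):
b = 3  # -> b = 3
p = b ** 3  # -> p = 27
result = p % 9  # -> result = 0

Answer: 27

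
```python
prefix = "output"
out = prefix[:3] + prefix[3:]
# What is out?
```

Trace (tracking out):
prefix = 'output'  # -> prefix = 'output'
out = prefix[:3] + prefix[3:]  # -> out = 'output'

Answer: 'output'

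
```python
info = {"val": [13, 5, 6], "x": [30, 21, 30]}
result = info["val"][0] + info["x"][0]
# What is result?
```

Answer: 43

Derivation:
Trace (tracking result):
info = {'val': [13, 5, 6], 'x': [30, 21, 30]}  # -> info = {'val': [13, 5, 6], 'x': [30, 21, 30]}
result = info['val'][0] + info['x'][0]  # -> result = 43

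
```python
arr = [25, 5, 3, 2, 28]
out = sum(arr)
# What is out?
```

Trace (tracking out):
arr = [25, 5, 3, 2, 28]  # -> arr = [25, 5, 3, 2, 28]
out = sum(arr)  # -> out = 63

Answer: 63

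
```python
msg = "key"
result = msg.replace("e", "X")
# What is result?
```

Answer: 'kXy'

Derivation:
Trace (tracking result):
msg = 'key'  # -> msg = 'key'
result = msg.replace('e', 'X')  # -> result = 'kXy'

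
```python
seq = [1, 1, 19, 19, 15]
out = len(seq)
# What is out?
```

Answer: 5

Derivation:
Trace (tracking out):
seq = [1, 1, 19, 19, 15]  # -> seq = [1, 1, 19, 19, 15]
out = len(seq)  # -> out = 5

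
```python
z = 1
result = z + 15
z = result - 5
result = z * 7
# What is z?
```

Trace (tracking z):
z = 1  # -> z = 1
result = z + 15  # -> result = 16
z = result - 5  # -> z = 11
result = z * 7  # -> result = 77

Answer: 11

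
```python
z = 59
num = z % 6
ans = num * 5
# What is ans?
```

Trace (tracking ans):
z = 59  # -> z = 59
num = z % 6  # -> num = 5
ans = num * 5  # -> ans = 25

Answer: 25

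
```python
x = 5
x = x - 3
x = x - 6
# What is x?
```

Answer: -4

Derivation:
Trace (tracking x):
x = 5  # -> x = 5
x = x - 3  # -> x = 2
x = x - 6  # -> x = -4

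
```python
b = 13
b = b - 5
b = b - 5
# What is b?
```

Answer: 3

Derivation:
Trace (tracking b):
b = 13  # -> b = 13
b = b - 5  # -> b = 8
b = b - 5  # -> b = 3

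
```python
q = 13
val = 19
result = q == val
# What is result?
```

Trace (tracking result):
q = 13  # -> q = 13
val = 19  # -> val = 19
result = q == val  # -> result = False

Answer: False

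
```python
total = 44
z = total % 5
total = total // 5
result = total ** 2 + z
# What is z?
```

Trace (tracking z):
total = 44  # -> total = 44
z = total % 5  # -> z = 4
total = total // 5  # -> total = 8
result = total ** 2 + z  # -> result = 68

Answer: 4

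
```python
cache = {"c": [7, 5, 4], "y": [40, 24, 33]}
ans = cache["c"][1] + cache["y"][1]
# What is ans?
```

Answer: 29

Derivation:
Trace (tracking ans):
cache = {'c': [7, 5, 4], 'y': [40, 24, 33]}  # -> cache = {'c': [7, 5, 4], 'y': [40, 24, 33]}
ans = cache['c'][1] + cache['y'][1]  # -> ans = 29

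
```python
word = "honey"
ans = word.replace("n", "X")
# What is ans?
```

Trace (tracking ans):
word = 'honey'  # -> word = 'honey'
ans = word.replace('n', 'X')  # -> ans = 'hoXey'

Answer: 'hoXey'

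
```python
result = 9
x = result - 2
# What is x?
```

Answer: 7

Derivation:
Trace (tracking x):
result = 9  # -> result = 9
x = result - 2  # -> x = 7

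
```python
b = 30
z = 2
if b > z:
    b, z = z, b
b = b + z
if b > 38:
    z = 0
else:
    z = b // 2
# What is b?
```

Answer: 32

Derivation:
Trace (tracking b):
b = 30  # -> b = 30
z = 2  # -> z = 2
if b > z:  # condition is True
    b, z = (z, b)  # -> b = 2, z = 30
b = b + z  # -> b = 32
if b > 38:  # condition is False
else:
    z = b // 2  # -> z = 16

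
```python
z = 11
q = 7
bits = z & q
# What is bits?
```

Answer: 3

Derivation:
Trace (tracking bits):
z = 11  # -> z = 11
q = 7  # -> q = 7
bits = z & q  # -> bits = 3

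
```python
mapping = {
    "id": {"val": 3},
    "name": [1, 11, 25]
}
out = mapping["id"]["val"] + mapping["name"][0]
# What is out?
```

Answer: 4

Derivation:
Trace (tracking out):
mapping = {'id': {'val': 3}, 'name': [1, 11, 25]}  # -> mapping = {'id': {'val': 3}, 'name': [1, 11, 25]}
out = mapping['id']['val'] + mapping['name'][0]  # -> out = 4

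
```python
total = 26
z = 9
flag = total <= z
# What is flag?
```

Answer: False

Derivation:
Trace (tracking flag):
total = 26  # -> total = 26
z = 9  # -> z = 9
flag = total <= z  # -> flag = False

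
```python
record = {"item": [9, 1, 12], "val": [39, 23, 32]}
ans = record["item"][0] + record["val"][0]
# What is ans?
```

Trace (tracking ans):
record = {'item': [9, 1, 12], 'val': [39, 23, 32]}  # -> record = {'item': [9, 1, 12], 'val': [39, 23, 32]}
ans = record['item'][0] + record['val'][0]  # -> ans = 48

Answer: 48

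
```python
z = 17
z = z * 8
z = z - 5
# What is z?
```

Trace (tracking z):
z = 17  # -> z = 17
z = z * 8  # -> z = 136
z = z - 5  # -> z = 131

Answer: 131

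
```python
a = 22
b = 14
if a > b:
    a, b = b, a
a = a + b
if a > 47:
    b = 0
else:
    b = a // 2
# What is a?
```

Trace (tracking a):
a = 22  # -> a = 22
b = 14  # -> b = 14
if a > b:  # condition is True
    a, b = (b, a)  # -> a = 14, b = 22
a = a + b  # -> a = 36
if a > 47:  # condition is False
else:
    b = a // 2  # -> b = 18

Answer: 36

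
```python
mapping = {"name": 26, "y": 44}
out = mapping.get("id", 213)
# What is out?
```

Answer: 213

Derivation:
Trace (tracking out):
mapping = {'name': 26, 'y': 44}  # -> mapping = {'name': 26, 'y': 44}
out = mapping.get('id', 213)  # -> out = 213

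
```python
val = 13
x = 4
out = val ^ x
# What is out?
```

Trace (tracking out):
val = 13  # -> val = 13
x = 4  # -> x = 4
out = val ^ x  # -> out = 9

Answer: 9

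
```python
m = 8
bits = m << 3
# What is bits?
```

Trace (tracking bits):
m = 8  # -> m = 8
bits = m << 3  # -> bits = 64

Answer: 64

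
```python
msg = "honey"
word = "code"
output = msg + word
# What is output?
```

Answer: 'honeycode'

Derivation:
Trace (tracking output):
msg = 'honey'  # -> msg = 'honey'
word = 'code'  # -> word = 'code'
output = msg + word  # -> output = 'honeycode'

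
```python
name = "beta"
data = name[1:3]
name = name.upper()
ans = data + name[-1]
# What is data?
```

Trace (tracking data):
name = 'beta'  # -> name = 'beta'
data = name[1:3]  # -> data = 'et'
name = name.upper()  # -> name = 'BETA'
ans = data + name[-1]  # -> ans = 'etA'

Answer: 'et'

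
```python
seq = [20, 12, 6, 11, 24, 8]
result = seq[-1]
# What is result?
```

Answer: 8

Derivation:
Trace (tracking result):
seq = [20, 12, 6, 11, 24, 8]  # -> seq = [20, 12, 6, 11, 24, 8]
result = seq[-1]  # -> result = 8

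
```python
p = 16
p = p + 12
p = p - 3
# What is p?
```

Trace (tracking p):
p = 16  # -> p = 16
p = p + 12  # -> p = 28
p = p - 3  # -> p = 25

Answer: 25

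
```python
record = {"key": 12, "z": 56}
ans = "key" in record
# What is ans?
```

Trace (tracking ans):
record = {'key': 12, 'z': 56}  # -> record = {'key': 12, 'z': 56}
ans = 'key' in record  # -> ans = True

Answer: True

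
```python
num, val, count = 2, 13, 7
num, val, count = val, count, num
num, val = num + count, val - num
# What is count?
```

Trace (tracking count):
num, val, count = (2, 13, 7)  # -> num = 2, val = 13, count = 7
num, val, count = (val, count, num)  # -> num = 13, val = 7, count = 2
num, val = (num + count, val - num)  # -> num = 15, val = -6

Answer: 2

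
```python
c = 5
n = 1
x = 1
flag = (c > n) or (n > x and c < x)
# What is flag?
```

Answer: True

Derivation:
Trace (tracking flag):
c = 5  # -> c = 5
n = 1  # -> n = 1
x = 1  # -> x = 1
flag = c > n or (n > x and c < x)  # -> flag = True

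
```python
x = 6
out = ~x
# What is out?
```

Trace (tracking out):
x = 6  # -> x = 6
out = ~x  # -> out = -7

Answer: -7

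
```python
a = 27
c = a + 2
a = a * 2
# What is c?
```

Answer: 29

Derivation:
Trace (tracking c):
a = 27  # -> a = 27
c = a + 2  # -> c = 29
a = a * 2  # -> a = 54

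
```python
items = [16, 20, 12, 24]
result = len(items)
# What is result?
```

Answer: 4

Derivation:
Trace (tracking result):
items = [16, 20, 12, 24]  # -> items = [16, 20, 12, 24]
result = len(items)  # -> result = 4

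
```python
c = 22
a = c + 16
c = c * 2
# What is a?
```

Answer: 38

Derivation:
Trace (tracking a):
c = 22  # -> c = 22
a = c + 16  # -> a = 38
c = c * 2  # -> c = 44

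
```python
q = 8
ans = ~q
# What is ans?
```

Answer: -9

Derivation:
Trace (tracking ans):
q = 8  # -> q = 8
ans = ~q  # -> ans = -9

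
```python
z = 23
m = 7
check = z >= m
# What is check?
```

Trace (tracking check):
z = 23  # -> z = 23
m = 7  # -> m = 7
check = z >= m  # -> check = True

Answer: True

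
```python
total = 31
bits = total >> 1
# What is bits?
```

Trace (tracking bits):
total = 31  # -> total = 31
bits = total >> 1  # -> bits = 15

Answer: 15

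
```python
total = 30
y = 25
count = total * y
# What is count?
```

Answer: 750

Derivation:
Trace (tracking count):
total = 30  # -> total = 30
y = 25  # -> y = 25
count = total * y  # -> count = 750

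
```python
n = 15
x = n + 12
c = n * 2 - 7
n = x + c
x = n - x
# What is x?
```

Trace (tracking x):
n = 15  # -> n = 15
x = n + 12  # -> x = 27
c = n * 2 - 7  # -> c = 23
n = x + c  # -> n = 50
x = n - x  # -> x = 23

Answer: 23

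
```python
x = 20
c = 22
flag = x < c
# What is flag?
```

Trace (tracking flag):
x = 20  # -> x = 20
c = 22  # -> c = 22
flag = x < c  # -> flag = True

Answer: True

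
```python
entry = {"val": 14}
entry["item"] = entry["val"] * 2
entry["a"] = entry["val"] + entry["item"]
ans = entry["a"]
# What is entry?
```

Trace (tracking entry):
entry = {'val': 14}  # -> entry = {'val': 14}
entry['item'] = entry['val'] * 2  # -> entry = {'val': 14, 'item': 28}
entry['a'] = entry['val'] + entry['item']  # -> entry = {'val': 14, 'item': 28, 'a': 42}
ans = entry['a']  # -> ans = 42

Answer: {'val': 14, 'item': 28, 'a': 42}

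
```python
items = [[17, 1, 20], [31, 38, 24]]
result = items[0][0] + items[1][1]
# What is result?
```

Trace (tracking result):
items = [[17, 1, 20], [31, 38, 24]]  # -> items = [[17, 1, 20], [31, 38, 24]]
result = items[0][0] + items[1][1]  # -> result = 55

Answer: 55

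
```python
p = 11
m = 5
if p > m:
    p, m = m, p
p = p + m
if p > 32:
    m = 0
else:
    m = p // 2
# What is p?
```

Trace (tracking p):
p = 11  # -> p = 11
m = 5  # -> m = 5
if p > m:  # condition is True
    p, m = (m, p)  # -> p = 5, m = 11
p = p + m  # -> p = 16
if p > 32:  # condition is False
else:
    m = p // 2  # -> m = 8

Answer: 16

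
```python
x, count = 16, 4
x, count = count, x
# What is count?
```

Trace (tracking count):
x, count = (16, 4)  # -> x = 16, count = 4
x, count = (count, x)  # -> x = 4, count = 16

Answer: 16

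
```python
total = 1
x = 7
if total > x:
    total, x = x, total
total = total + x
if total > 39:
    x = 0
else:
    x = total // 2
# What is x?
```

Trace (tracking x):
total = 1  # -> total = 1
x = 7  # -> x = 7
if total > x:  # condition is False
total = total + x  # -> total = 8
if total > 39:  # condition is False
else:
    x = total // 2  # -> x = 4

Answer: 4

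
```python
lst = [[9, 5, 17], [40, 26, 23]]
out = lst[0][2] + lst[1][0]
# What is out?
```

Answer: 57

Derivation:
Trace (tracking out):
lst = [[9, 5, 17], [40, 26, 23]]  # -> lst = [[9, 5, 17], [40, 26, 23]]
out = lst[0][2] + lst[1][0]  # -> out = 57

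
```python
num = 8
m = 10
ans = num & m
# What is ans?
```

Trace (tracking ans):
num = 8  # -> num = 8
m = 10  # -> m = 10
ans = num & m  # -> ans = 8

Answer: 8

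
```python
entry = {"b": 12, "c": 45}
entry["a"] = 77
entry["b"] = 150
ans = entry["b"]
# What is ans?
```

Trace (tracking ans):
entry = {'b': 12, 'c': 45}  # -> entry = {'b': 12, 'c': 45}
entry['a'] = 77  # -> entry = {'b': 12, 'c': 45, 'a': 77}
entry['b'] = 150  # -> entry = {'b': 150, 'c': 45, 'a': 77}
ans = entry['b']  # -> ans = 150

Answer: 150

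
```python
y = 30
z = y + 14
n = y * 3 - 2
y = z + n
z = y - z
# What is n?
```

Trace (tracking n):
y = 30  # -> y = 30
z = y + 14  # -> z = 44
n = y * 3 - 2  # -> n = 88
y = z + n  # -> y = 132
z = y - z  # -> z = 88

Answer: 88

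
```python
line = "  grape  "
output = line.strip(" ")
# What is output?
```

Trace (tracking output):
line = '  grape  '  # -> line = '  grape  '
output = line.strip(' ')  # -> output = 'grape'

Answer: 'grape'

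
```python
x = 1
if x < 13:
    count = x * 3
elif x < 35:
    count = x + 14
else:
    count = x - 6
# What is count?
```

Trace (tracking count):
x = 1  # -> x = 1
if x < 13:  # condition is True
    count = x * 3  # -> count = 3

Answer: 3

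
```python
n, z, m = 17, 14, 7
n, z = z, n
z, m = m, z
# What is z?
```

Answer: 7

Derivation:
Trace (tracking z):
n, z, m = (17, 14, 7)  # -> n = 17, z = 14, m = 7
n, z = (z, n)  # -> n = 14, z = 17
z, m = (m, z)  # -> z = 7, m = 17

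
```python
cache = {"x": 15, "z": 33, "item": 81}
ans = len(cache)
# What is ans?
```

Answer: 3

Derivation:
Trace (tracking ans):
cache = {'x': 15, 'z': 33, 'item': 81}  # -> cache = {'x': 15, 'z': 33, 'item': 81}
ans = len(cache)  # -> ans = 3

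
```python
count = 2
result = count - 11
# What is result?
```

Answer: -9

Derivation:
Trace (tracking result):
count = 2  # -> count = 2
result = count - 11  # -> result = -9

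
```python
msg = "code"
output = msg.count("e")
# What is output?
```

Answer: 1

Derivation:
Trace (tracking output):
msg = 'code'  # -> msg = 'code'
output = msg.count('e')  # -> output = 1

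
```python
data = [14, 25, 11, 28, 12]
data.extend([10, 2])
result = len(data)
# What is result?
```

Answer: 7

Derivation:
Trace (tracking result):
data = [14, 25, 11, 28, 12]  # -> data = [14, 25, 11, 28, 12]
data.extend([10, 2])  # -> data = [14, 25, 11, 28, 12, 10, 2]
result = len(data)  # -> result = 7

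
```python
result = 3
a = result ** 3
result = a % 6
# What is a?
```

Answer: 27

Derivation:
Trace (tracking a):
result = 3  # -> result = 3
a = result ** 3  # -> a = 27
result = a % 6  # -> result = 3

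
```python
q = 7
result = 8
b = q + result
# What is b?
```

Trace (tracking b):
q = 7  # -> q = 7
result = 8  # -> result = 8
b = q + result  # -> b = 15

Answer: 15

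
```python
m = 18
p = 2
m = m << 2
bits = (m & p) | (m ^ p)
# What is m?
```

Trace (tracking m):
m = 18  # -> m = 18
p = 2  # -> p = 2
m = m << 2  # -> m = 72
bits = m & p | m ^ p  # -> bits = 74

Answer: 72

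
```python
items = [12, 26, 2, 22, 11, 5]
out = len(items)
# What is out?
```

Answer: 6

Derivation:
Trace (tracking out):
items = [12, 26, 2, 22, 11, 5]  # -> items = [12, 26, 2, 22, 11, 5]
out = len(items)  # -> out = 6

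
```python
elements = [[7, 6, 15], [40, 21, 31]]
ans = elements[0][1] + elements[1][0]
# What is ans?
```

Answer: 46

Derivation:
Trace (tracking ans):
elements = [[7, 6, 15], [40, 21, 31]]  # -> elements = [[7, 6, 15], [40, 21, 31]]
ans = elements[0][1] + elements[1][0]  # -> ans = 46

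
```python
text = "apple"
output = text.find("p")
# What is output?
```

Answer: 1

Derivation:
Trace (tracking output):
text = 'apple'  # -> text = 'apple'
output = text.find('p')  # -> output = 1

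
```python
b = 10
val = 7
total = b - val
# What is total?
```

Answer: 3

Derivation:
Trace (tracking total):
b = 10  # -> b = 10
val = 7  # -> val = 7
total = b - val  # -> total = 3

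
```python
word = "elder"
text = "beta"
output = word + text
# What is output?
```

Answer: 'elderbeta'

Derivation:
Trace (tracking output):
word = 'elder'  # -> word = 'elder'
text = 'beta'  # -> text = 'beta'
output = word + text  # -> output = 'elderbeta'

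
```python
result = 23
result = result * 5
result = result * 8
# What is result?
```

Trace (tracking result):
result = 23  # -> result = 23
result = result * 5  # -> result = 115
result = result * 8  # -> result = 920

Answer: 920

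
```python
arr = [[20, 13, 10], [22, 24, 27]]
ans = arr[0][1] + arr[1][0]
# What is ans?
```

Trace (tracking ans):
arr = [[20, 13, 10], [22, 24, 27]]  # -> arr = [[20, 13, 10], [22, 24, 27]]
ans = arr[0][1] + arr[1][0]  # -> ans = 35

Answer: 35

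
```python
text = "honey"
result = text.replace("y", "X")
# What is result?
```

Trace (tracking result):
text = 'honey'  # -> text = 'honey'
result = text.replace('y', 'X')  # -> result = 'honeX'

Answer: 'honeX'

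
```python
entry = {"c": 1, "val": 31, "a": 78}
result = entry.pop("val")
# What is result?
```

Trace (tracking result):
entry = {'c': 1, 'val': 31, 'a': 78}  # -> entry = {'c': 1, 'val': 31, 'a': 78}
result = entry.pop('val')  # -> result = 31

Answer: 31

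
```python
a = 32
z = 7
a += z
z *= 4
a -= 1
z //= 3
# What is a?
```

Answer: 38

Derivation:
Trace (tracking a):
a = 32  # -> a = 32
z = 7  # -> z = 7
a += z  # -> a = 39
z *= 4  # -> z = 28
a -= 1  # -> a = 38
z //= 3  # -> z = 9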